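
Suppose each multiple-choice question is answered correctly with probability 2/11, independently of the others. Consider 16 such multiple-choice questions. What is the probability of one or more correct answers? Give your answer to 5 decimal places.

0.95967

P(at least one) = 1 − P(none) = 1 − (1 − 0.181818)^16
= 1 − 0.0403271 = 0.9596729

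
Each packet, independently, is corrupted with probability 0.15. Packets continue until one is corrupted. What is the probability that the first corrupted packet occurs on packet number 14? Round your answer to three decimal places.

0.018

Geometric (trials to first success), p = 0.15.
P(Y = 14) = (1−p)^13 · p = 0.12091 · 0.15 = 0.01814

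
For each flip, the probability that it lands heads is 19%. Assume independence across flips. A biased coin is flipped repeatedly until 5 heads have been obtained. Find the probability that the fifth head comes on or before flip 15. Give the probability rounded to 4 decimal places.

0.1394

Finishing within 15 flips ⇔ at least 5 successes in the first 15. With X ~ Binomial(15, 0.19), P(Y ≤ 15) = 1 − P(X ≤ 4).
  k=0: C(15,0)·0.19^0·0.81^15 = 0.042391
  k=1: C(15,1)·0.19^1·0.81^14 = 0.149154
  k=2: C(15,2)·0.19^2·0.81^13 = 0.244907
  k=3: C(15,3)·0.19^3·0.81^12 = 0.248939
  k=4: C(15,4)·0.19^4·0.81^11 = 0.175179
1 − 0.860570 = 0.139430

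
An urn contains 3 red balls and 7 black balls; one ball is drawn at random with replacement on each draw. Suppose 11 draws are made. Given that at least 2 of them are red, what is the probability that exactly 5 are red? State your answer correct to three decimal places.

0.149

X ~ Binomial(11, 0.30). Want P(X=5 | X≥2) = P(X=5) / P(X≥2).
P(X=5) = C(11,5)·0.30^5·0.70^6 = 0.13208
P(X≥2) = 1 − 0.01977 − 0.09322 = 0.88701
Ratio = 0.13208 / 0.88701 = 0.14890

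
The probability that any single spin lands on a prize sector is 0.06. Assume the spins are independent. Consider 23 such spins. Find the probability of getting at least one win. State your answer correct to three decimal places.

P(at least one) = 1 − P(none) = 1 − (1 − 0.06)^23
= 1 − 0.24096 = 0.75904

0.759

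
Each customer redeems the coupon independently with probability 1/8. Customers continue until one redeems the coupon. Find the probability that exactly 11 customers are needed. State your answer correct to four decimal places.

Geometric (trials to first success), p = 0.125.
P(Y = 11) = (1−p)^10 · p = 0.26308 · 0.125 = 0.032884

0.0329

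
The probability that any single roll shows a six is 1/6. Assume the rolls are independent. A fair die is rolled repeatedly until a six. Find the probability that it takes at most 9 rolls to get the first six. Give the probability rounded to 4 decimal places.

0.8062

Y = number of rolls to the first success; geometric, p = 0.166667.
P(Y ≤ 9) = 1 − (1−p)^9 = 1 − 0.193807 = 0.806193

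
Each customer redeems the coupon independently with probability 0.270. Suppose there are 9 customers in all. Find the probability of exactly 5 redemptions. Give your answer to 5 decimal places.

0.05134

X ~ Binomial(n=9, p=0.27).
P(X=5) = C(9,5) · p^5 · (1−p)^4
= 126 · 0.0014349 · 0.28398 = 0.0513429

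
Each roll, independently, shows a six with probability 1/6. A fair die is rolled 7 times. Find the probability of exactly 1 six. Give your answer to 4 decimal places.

0.3907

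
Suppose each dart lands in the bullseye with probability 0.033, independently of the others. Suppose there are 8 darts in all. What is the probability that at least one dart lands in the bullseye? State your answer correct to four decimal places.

0.2354

P(at least one) = 1 − P(none) = 1 − (1 − 0.033)^8
= 1 − 0.764560 = 0.235440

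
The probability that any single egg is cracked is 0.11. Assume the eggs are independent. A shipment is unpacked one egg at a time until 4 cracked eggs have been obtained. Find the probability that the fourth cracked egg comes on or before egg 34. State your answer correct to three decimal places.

0.523

Finishing within 34 eggs ⇔ at least 4 successes in the first 34. With X ~ Binomial(34, 0.11), P(Y ≤ 34) = 1 − P(X ≤ 3).
  k=0: C(34,0)·0.11^0·0.89^34 = 0.01902
  k=1: C(34,1)·0.11^1·0.89^33 = 0.07994
  k=2: C(34,2)·0.11^2·0.89^32 = 0.16302
  k=3: C(34,3)·0.11^3·0.89^31 = 0.21491
1 − 0.47688 = 0.52312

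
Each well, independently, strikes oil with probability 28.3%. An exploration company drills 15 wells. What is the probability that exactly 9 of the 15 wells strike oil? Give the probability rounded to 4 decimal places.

0.0079

X ~ Binomial(n=15, p=0.283).
P(X=9) = C(15,9) · p^9 · (1−p)^6
= 5005 · 1.1643e-05 · 0.13587 = 0.007918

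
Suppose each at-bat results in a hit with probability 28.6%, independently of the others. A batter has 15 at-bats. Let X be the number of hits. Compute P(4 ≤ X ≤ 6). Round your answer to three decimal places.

0.554

X ~ Binomial(15, 0.286); P(4 ≤ X ≤ 6) = Σ C(15,k) p^k (1−p)^(15−k) over k:
  k=4: C(15,4)·0.286^4·0.714^11 = 0.22453
  k=5: C(15,5)·0.286^5·0.714^10 = 0.19786
  k=6: C(15,6)·0.286^6·0.714^9 = 0.13209
Total = 0.55449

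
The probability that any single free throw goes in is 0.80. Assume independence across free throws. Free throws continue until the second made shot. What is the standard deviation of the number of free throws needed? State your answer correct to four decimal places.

0.7906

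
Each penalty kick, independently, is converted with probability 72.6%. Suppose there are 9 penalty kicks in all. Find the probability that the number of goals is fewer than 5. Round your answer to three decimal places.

X ~ Binomial(9, 0.726); P(X ≤ 4) = Σ C(9,k) p^k (1−p)^(9−k) over k:
  k=0: C(9,0)·0.726^0·0.274^9 = 0.00001
  k=1: C(9,1)·0.726^1·0.274^8 = 0.00021
  k=2: C(9,2)·0.726^2·0.274^7 = 0.00220
  k=3: C(9,3)·0.726^3·0.274^6 = 0.01360
  k=4: C(9,4)·0.726^4·0.274^5 = 0.05406
Total = 0.07008

0.070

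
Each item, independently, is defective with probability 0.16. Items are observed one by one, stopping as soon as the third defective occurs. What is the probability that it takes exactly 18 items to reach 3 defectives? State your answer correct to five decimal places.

0.04075

Y = trial on which the third success occurs; negative binomial, r=3, p=0.16.
P(Y=18) = C(17,2) · p^3 · (1−p)^15
= 136 · 0.004096 · 0.073146 = 0.0407463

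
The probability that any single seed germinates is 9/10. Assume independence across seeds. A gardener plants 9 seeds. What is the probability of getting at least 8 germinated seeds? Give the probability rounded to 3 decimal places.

X ~ Binomial(9, 0.90); P(X ≥ 8) = Σ C(9,k) p^k (1−p)^(9−k) over k:
  k=8: C(9,8)·0.90^8·0.10^1 = 0.38742
  k=9: C(9,9)·0.90^9·0.10^0 = 0.38742
Total = 0.77484

0.775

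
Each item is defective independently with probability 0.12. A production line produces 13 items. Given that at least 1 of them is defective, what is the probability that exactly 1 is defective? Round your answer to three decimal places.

0.415

X ~ Binomial(13, 0.12). Want P(X=1 | X≥1) = P(X=1) / P(X≥1).
P(X=1) = C(13,1)·0.12^1·0.88^12 = 0.33645
P(X≥1) = 1 − 0.18979 = 0.81021
Ratio = 0.33645 / 0.81021 = 0.41526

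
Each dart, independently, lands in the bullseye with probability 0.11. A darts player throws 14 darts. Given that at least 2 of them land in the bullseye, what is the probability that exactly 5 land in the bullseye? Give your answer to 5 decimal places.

X ~ Binomial(14, 0.11). Want P(X=5 | X≥2) = P(X=5) / P(X≥2).
P(X=5) = C(14,5)·0.11^5·0.89^9 = 0.0112963
P(X≥2) = 1 − 0.1956411 − 0.3385250 = 0.4658339
Ratio = 0.0112963 / 0.4658339 = 0.0242497

0.02425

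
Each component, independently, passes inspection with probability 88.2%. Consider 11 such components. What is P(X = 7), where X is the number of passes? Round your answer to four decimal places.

X ~ Binomial(n=11, p=0.882).
P(X=7) = C(11,7) · p^7 · (1−p)^4
= 330 · 0.41522 · 0.00019388 = 0.026566

0.0266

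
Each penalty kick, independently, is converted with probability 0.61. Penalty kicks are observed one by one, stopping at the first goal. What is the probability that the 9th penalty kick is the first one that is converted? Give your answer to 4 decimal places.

Geometric (trials to first success), p = 0.61.
P(Y = 9) = (1−p)^8 · p = 0.0005352 · 0.61 = 0.000326

0.0003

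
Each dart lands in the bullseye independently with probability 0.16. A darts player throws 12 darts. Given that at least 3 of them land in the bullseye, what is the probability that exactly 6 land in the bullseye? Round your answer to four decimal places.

X ~ Binomial(12, 0.16). Want P(X=6 | X≥3) = P(X=6) / P(X≥3).
P(X=6) = C(12,6)·0.16^6·0.84^6 = 0.005446
P(X≥3) = 1 − 0.123410 − 0.282081 − 0.295513 = 0.298996
Ratio = 0.005446 / 0.298996 = 0.018214

0.0182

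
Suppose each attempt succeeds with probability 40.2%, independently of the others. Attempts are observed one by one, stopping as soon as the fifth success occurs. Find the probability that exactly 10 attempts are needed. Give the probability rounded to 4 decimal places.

0.1012

Y = trial on which the fifth success occurs; negative binomial, r=5, p=0.402.
P(Y=10) = C(9,4) · p^5 · (1−p)^5
= 126 · 0.010499 · 0.076473 = 0.101160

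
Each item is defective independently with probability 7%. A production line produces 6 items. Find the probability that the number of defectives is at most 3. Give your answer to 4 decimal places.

X ~ Binomial(6, 0.07); P(X ≤ 3) = Σ C(6,k) p^k (1−p)^(6−k) over k:
  k=0: C(6,0)·0.07^0·0.93^6 = 0.646990
  k=1: C(6,1)·0.07^1·0.93^5 = 0.292189
  k=2: C(6,2)·0.07^2·0.93^4 = 0.054982
  k=3: C(6,3)·0.07^3·0.93^3 = 0.005518
Total = 0.999679

0.9997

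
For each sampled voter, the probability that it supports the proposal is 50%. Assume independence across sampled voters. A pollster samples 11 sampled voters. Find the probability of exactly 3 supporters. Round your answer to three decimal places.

X ~ Binomial(n=11, p=0.50).
P(X=3) = C(11,3) · p^3 · (1−p)^8
= 165 · 0.125 · 0.0039062 = 0.08057

0.081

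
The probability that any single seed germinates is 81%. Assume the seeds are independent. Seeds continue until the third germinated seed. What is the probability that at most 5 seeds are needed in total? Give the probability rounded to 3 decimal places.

0.949

Finishing within 5 seeds ⇔ at least 3 successes in the first 5. With X ~ Binomial(5, 0.81), P(Y ≤ 5) = 1 − P(X ≤ 2).
  k=0: C(5,0)·0.81^0·0.19^5 = 0.00025
  k=1: C(5,1)·0.81^1·0.19^4 = 0.00528
  k=2: C(5,2)·0.81^2·0.19^3 = 0.04500
1 − 0.05053 = 0.94947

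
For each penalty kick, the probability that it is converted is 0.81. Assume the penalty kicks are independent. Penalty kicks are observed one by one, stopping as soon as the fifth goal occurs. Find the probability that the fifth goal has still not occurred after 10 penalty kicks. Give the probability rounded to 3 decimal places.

Needing more than 10 penalty kicks ⇔ fewer than 5 successes in the first 10. With X ~ Binomial(10, 0.81), P(Y > 10) = P(X ≤ 4).
  k=0: C(10,0)·0.81^0·0.19^10 = 0.00000
  k=1: C(10,1)·0.81^1·0.19^9 = 0.00000
  k=2: C(10,2)·0.81^2·0.19^8 = 0.00005
  k=3: C(10,3)·0.81^3·0.19^7 = 0.00057
  k=4: C(10,4)·0.81^4·0.19^6 = 0.00425
P(X ≤ 4) = 0.00488

0.005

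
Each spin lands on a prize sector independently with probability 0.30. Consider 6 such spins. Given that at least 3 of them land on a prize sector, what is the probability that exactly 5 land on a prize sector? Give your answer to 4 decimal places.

0.0399

X ~ Binomial(6, 0.30). Want P(X=5 | X≥3) = P(X=5) / P(X≥3).
P(X=5) = C(6,5)·0.30^5·0.70^1 = 0.010206
P(X≥3) = 1 − 0.117649 − 0.302526 − 0.324135 = 0.255690
Ratio = 0.010206 / 0.255690 = 0.039916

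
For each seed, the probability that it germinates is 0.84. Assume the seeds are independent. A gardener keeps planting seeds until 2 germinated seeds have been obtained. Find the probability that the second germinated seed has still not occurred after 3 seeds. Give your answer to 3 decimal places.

0.069

Needing more than 3 seeds ⇔ fewer than 2 successes in the first 3. With X ~ Binomial(3, 0.84), P(Y > 3) = P(X ≤ 1).
  k=0: C(3,0)·0.84^0·0.16^3 = 0.00410
  k=1: C(3,1)·0.84^1·0.16^2 = 0.06451
P(X ≤ 1) = 0.06861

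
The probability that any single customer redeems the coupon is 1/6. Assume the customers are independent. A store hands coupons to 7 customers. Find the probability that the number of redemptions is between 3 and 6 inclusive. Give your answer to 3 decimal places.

X ~ Binomial(7, 0.166667); P(3 ≤ X ≤ 6) = Σ C(7,k) p^k (1−p)^(7−k) over k:
  k=3: C(7,3)·0.166667^3·0.833333^4 = 0.07814
  k=4: C(7,4)·0.166667^4·0.833333^3 = 0.01563
  k=5: C(7,5)·0.166667^5·0.833333^2 = 0.00188
  k=6: C(7,6)·0.166667^6·0.833333^1 = 0.00013
Total = 0.09577

0.096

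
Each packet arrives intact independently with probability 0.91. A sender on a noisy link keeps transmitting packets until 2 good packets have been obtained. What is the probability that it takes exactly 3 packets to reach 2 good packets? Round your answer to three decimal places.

0.149

Y = trial on which the second success occurs; negative binomial, r=2, p=0.91.
P(Y=3) = C(2,1) · p^2 · (1−p)^1
= 2 · 0.8281 · 0.09 = 0.14906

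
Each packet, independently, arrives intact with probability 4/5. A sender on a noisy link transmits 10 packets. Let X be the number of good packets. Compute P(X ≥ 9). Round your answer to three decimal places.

X ~ Binomial(10, 0.80); P(X ≥ 9) = Σ C(10,k) p^k (1−p)^(10−k) over k:
  k=9: C(10,9)·0.80^9·0.20^1 = 0.26844
  k=10: C(10,10)·0.80^10·0.20^0 = 0.10737
Total = 0.37581

0.376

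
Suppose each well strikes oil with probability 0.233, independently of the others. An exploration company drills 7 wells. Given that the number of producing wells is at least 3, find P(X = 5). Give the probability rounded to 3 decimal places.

X ~ Binomial(7, 0.233). Want P(X=5 | X≥3) = P(X=5) / P(X≥3).
P(X=5) = C(7,5)·0.233^5·0.767^2 = 0.00848
P(X≥3) = 1 − 0.15616 − 0.33207 − 0.30263 = 0.20915
Ratio = 0.00848 / 0.20915 = 0.04056

0.041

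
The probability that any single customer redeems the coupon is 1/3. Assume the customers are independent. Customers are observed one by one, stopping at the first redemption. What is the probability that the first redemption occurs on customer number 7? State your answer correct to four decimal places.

0.0293

Geometric (trials to first success), p = 0.333333.
P(Y = 7) = (1−p)^6 · p = 0.087791 · 0.333333 = 0.029264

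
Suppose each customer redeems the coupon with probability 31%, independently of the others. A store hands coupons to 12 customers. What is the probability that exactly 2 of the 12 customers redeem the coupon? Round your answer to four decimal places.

0.1552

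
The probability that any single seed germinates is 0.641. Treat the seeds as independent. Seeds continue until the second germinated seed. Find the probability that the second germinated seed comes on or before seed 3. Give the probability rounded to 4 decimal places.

0.7059

Finishing within 3 seeds ⇔ at least 2 successes in the first 3. With X ~ Binomial(3, 0.641), P(Y ≤ 3) = 1 − P(X ≤ 1).
  k=0: C(3,0)·0.641^0·0.359^3 = 0.046268
  k=1: C(3,1)·0.641^1·0.359^2 = 0.247838
1 − 0.294106 = 0.705894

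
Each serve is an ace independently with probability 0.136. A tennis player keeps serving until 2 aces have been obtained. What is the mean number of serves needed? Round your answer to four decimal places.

14.7059

Y = total serves until the second success; negative binomial with r=2, p=0.136.
E[Y] = r / p = 2 / 0.136 = 14.705882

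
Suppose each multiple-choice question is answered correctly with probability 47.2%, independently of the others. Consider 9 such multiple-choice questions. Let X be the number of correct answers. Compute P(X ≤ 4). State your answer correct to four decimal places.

0.5686

X ~ Binomial(9, 0.472); P(X ≤ 4) = Σ C(9,k) p^k (1−p)^(9−k) over k:
  k=0: C(9,0)·0.472^0·0.528^9 = 0.003189
  k=1: C(9,1)·0.472^1·0.528^8 = 0.025660
  k=2: C(9,2)·0.472^2·0.528^7 = 0.091754
  k=3: C(9,3)·0.472^3·0.528^6 = 0.191385
  k=4: C(9,4)·0.472^4·0.528^5 = 0.256630
Total = 0.568619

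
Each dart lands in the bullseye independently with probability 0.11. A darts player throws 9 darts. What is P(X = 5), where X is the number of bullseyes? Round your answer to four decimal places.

X ~ Binomial(n=9, p=0.11).
P(X=5) = C(9,5) · p^5 · (1−p)^4
= 126 · 1.6105e-05 · 0.62742 = 0.001273

0.0013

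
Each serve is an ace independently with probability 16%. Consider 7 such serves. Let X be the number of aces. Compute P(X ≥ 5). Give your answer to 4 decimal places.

X ~ Binomial(7, 0.16); P(X ≥ 5) = Σ C(7,k) p^k (1−p)^(7−k) over k:
  k=5: C(7,5)·0.16^5·0.84^2 = 0.001554
  k=6: C(7,6)·0.16^6·0.84^1 = 0.000099
  k=7: C(7,7)·0.16^7·0.84^0 = 0.000003
Total = 0.001655

0.0017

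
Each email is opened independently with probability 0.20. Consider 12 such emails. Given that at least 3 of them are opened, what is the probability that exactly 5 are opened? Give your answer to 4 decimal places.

0.1203

X ~ Binomial(12, 0.20). Want P(X=5 | X≥3) = P(X=5) / P(X≥3).
P(X=5) = C(12,5)·0.20^5·0.80^7 = 0.053150
P(X≥3) = 1 − 0.068719 − 0.206158 − 0.283468 = 0.441654
Ratio = 0.053150 / 0.441654 = 0.120344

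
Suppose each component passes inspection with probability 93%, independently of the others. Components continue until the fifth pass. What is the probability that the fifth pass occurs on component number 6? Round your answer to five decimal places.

0.24349

Y = trial on which the fifth success occurs; negative binomial, r=5, p=0.93.
P(Y=6) = C(5,4) · p^5 · (1−p)^1
= 5 · 0.69569 · 0.07 = 0.2434909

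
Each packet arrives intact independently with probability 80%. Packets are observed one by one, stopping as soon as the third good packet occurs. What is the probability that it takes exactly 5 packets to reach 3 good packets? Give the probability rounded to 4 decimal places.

Y = trial on which the third success occurs; negative binomial, r=3, p=0.80.
P(Y=5) = C(4,2) · p^3 · (1−p)^2
= 6 · 0.512 · 0.04 = 0.122880

0.1229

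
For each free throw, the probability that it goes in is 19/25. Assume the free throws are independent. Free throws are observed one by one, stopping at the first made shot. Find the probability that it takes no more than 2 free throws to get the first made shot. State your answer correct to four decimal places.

Y = number of free throws to the first success; geometric, p = 0.76.
P(Y ≤ 2) = 1 − (1−p)^2 = 1 − 0.057600 = 0.942400

0.9424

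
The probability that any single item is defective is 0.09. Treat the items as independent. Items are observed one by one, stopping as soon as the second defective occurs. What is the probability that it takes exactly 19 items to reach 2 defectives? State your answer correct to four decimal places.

Y = trial on which the second success occurs; negative binomial, r=2, p=0.09.
P(Y=19) = C(18,1) · p^2 · (1−p)^17
= 18 · 0.0081 · 0.20124 = 0.029340

0.0293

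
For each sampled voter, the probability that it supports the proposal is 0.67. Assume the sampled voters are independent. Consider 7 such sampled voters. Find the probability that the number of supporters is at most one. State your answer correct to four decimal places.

0.0065

X ~ Binomial(7, 0.67); P(X ≤ 1) = Σ C(7,k) p^k (1−p)^(7−k) over k:
  k=0: C(7,0)·0.67^0·0.33^7 = 0.000426
  k=1: C(7,1)·0.67^1·0.33^6 = 0.006057
Total = 0.006483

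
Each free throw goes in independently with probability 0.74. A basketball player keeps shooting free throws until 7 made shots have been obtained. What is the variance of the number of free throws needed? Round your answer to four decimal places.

3.3236

Y = total free throws until the seventh success; negative binomial with r=7, p=0.74.
Var(Y) = r(1−p)/p² = 7·0.26 / 0.74² = 3.323594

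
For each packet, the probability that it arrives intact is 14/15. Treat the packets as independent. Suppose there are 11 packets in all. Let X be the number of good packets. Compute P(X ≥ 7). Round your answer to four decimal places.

X ~ Binomial(11, 0.933333); P(X ≥ 7) = Σ C(11,k) p^k (1−p)^(11−k) over k:
  k=7: C(11,7)·0.933333^7·0.066667^4 = 0.004022
  k=8: C(11,8)·0.933333^8·0.066667^3 = 0.028152
  k=9: C(11,9)·0.933333^9·0.066667^2 = 0.131375
  k=10: C(11,10)·0.933333^10·0.066667^1 = 0.367849
  k=11: C(11,11)·0.933333^11·0.066667^0 = 0.468171
Total = 0.999568

0.9996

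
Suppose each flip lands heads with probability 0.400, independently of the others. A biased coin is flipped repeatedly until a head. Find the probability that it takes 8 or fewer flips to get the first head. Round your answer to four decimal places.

Y = number of flips to the first success; geometric, p = 0.40.
P(Y ≤ 8) = 1 − (1−p)^8 = 1 − 0.016796 = 0.983204

0.9832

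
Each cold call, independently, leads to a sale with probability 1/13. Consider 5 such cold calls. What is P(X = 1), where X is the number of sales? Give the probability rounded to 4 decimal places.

X ~ Binomial(n=5, p=0.076923).
P(X=1) = C(5,1) · p^1 · (1−p)^4
= 5 · 0.076923 · 0.72602 = 0.279240

0.2792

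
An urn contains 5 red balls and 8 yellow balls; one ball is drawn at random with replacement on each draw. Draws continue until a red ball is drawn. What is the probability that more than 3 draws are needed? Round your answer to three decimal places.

Y = number of draws to the first success; geometric, p = 0.384615.
P(Y > 3) = P(first 3 all fail) = (1−p)^3 = 0.23305

0.233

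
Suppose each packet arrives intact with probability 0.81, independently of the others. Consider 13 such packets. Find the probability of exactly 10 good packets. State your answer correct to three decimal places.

0.238

X ~ Binomial(n=13, p=0.81).
P(X=10) = C(13,10) · p^10 · (1−p)^3
= 286 · 0.12158 · 0.006859 = 0.23849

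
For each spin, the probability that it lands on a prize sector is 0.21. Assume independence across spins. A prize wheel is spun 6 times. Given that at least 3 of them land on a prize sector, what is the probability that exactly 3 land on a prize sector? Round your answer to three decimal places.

0.819

X ~ Binomial(6, 0.21). Want P(X=3 | X≥3) = P(X=3) / P(X≥3).
P(X=3) = C(6,3)·0.21^3·0.79^3 = 0.09132
P(X≥3) = 1 − 0.24309 − 0.38771 − 0.25765 = 0.11155
Ratio = 0.09132 / 0.11155 = 0.81866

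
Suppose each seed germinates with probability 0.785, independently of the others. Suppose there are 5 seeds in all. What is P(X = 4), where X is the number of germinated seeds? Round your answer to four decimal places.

X ~ Binomial(n=5, p=0.785).
P(X=4) = C(5,4) · p^4 · (1−p)^1
= 5 · 0.37973 · 0.215 = 0.408213

0.4082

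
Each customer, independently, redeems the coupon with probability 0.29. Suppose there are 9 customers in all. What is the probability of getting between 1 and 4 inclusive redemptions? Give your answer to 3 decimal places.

0.867

X ~ Binomial(9, 0.29); P(1 ≤ X ≤ 4) = Σ C(9,k) p^k (1−p)^(9−k) over k:
  k=1: C(9,1)·0.29^1·0.71^8 = 0.16854
  k=2: C(9,2)·0.29^2·0.71^7 = 0.27536
  k=3: C(9,3)·0.29^3·0.71^6 = 0.26244
  k=4: C(9,4)·0.29^4·0.71^5 = 0.16079
Total = 0.86713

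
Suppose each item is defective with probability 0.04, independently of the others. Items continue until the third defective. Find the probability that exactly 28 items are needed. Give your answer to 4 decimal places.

Y = trial on which the third success occurs; negative binomial, r=3, p=0.04.
P(Y=28) = C(27,2) · p^3 · (1−p)^25
= 351 · 6.4e-05 · 0.3604 = 0.008096

0.0081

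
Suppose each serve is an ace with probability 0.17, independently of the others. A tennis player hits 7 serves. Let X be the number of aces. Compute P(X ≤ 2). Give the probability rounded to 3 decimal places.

0.899

X ~ Binomial(7, 0.17); P(X ≤ 2) = Σ C(7,k) p^k (1−p)^(7−k) over k:
  k=0: C(7,0)·0.17^0·0.83^7 = 0.27136
  k=1: C(7,1)·0.17^1·0.83^6 = 0.38906
  k=2: C(7,2)·0.17^2·0.83^5 = 0.23906
Total = 0.89948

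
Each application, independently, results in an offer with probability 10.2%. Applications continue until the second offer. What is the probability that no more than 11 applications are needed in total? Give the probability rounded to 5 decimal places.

Finishing within 11 applications ⇔ at least 2 successes in the first 11. With X ~ Binomial(11, 0.102), P(Y ≤ 11) = 1 − P(X ≤ 1).
  k=0: C(11,0)·0.102^0·0.898^11 = 0.3062243
  k=1: C(11,1)·0.102^1·0.898^10 = 0.3826099
1 − 0.6888343 = 0.3111657

0.31117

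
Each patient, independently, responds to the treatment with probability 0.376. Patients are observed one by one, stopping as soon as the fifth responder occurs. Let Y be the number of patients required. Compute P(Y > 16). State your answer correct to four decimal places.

Needing more than 16 patients ⇔ fewer than 5 successes in the first 16. With X ~ Binomial(16, 0.376), P(Y > 16) = P(X ≤ 4).
  k=0: C(16,0)·0.376^0·0.624^16 = 0.000528
  k=1: C(16,1)·0.376^1·0.624^15 = 0.005094
  k=2: C(16,2)·0.376^2·0.624^14 = 0.023022
  k=3: C(16,3)·0.376^3·0.624^13 = 0.064737
  k=4: C(16,4)·0.376^4·0.624^12 = 0.126776
P(X ≤ 4) = 0.220158

0.2202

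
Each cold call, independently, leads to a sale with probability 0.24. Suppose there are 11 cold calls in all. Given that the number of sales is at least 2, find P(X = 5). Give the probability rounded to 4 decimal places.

X ~ Binomial(11, 0.24). Want P(X=5 | X≥2) = P(X=5) / P(X≥2).
P(X=5) = C(11,5)·0.24^5·0.76^6 = 0.070889
P(X≥2) = 1 − 0.048860 − 0.169723 = 0.781418
Ratio = 0.070889 / 0.781418 = 0.090719

0.0907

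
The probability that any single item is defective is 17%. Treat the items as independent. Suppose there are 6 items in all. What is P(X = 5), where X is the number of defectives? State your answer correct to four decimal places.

X ~ Binomial(n=6, p=0.17).
P(X=5) = C(6,5) · p^5 · (1−p)^1
= 6 · 0.00014199 · 0.83 = 0.000707

0.0007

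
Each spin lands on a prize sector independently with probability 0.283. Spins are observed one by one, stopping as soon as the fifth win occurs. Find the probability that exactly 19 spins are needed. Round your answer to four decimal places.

0.0527

Y = trial on which the fifth success occurs; negative binomial, r=5, p=0.283.
P(Y=19) = C(18,4) · p^5 · (1−p)^14
= 3060 · 0.0018152 · 0.00949 = 0.052713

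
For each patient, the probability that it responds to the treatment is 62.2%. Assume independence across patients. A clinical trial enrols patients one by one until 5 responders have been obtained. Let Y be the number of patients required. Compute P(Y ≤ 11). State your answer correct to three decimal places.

0.925

Finishing within 11 patients ⇔ at least 5 successes in the first 11. With X ~ Binomial(11, 0.622), P(Y ≤ 11) = 1 − P(X ≤ 4).
  k=0: C(11,0)·0.622^0·0.378^11 = 0.00002
  k=1: C(11,1)·0.622^1·0.378^10 = 0.00041
  k=2: C(11,2)·0.622^2·0.378^9 = 0.00335
  k=3: C(11,3)·0.622^3·0.378^8 = 0.01655
  k=4: C(11,4)·0.622^4·0.378^7 = 0.05447
1 − 0.07480 = 0.92520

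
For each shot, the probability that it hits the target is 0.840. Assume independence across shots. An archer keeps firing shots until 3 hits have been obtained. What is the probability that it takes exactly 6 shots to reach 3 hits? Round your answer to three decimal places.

Y = trial on which the third success occurs; negative binomial, r=3, p=0.84.
P(Y=6) = C(5,2) · p^3 · (1−p)^3
= 10 · 0.5927 · 0.004096 = 0.02428

0.024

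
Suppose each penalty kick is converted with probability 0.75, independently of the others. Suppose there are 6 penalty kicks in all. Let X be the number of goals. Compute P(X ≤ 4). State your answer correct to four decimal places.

0.4661

X ~ Binomial(6, 0.75); P(X ≤ 4) = Σ C(6,k) p^k (1−p)^(6−k) over k:
  k=0: C(6,0)·0.75^0·0.25^6 = 0.000244
  k=1: C(6,1)·0.75^1·0.25^5 = 0.004395
  k=2: C(6,2)·0.75^2·0.25^4 = 0.032959
  k=3: C(6,3)·0.75^3·0.25^3 = 0.131836
  k=4: C(6,4)·0.75^4·0.25^2 = 0.296631
Total = 0.466064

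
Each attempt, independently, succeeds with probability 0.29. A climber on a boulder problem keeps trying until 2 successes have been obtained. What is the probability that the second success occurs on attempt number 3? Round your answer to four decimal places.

0.1194

Y = trial on which the second success occurs; negative binomial, r=2, p=0.29.
P(Y=3) = C(2,1) · p^2 · (1−p)^1
= 2 · 0.0841 · 0.71 = 0.119422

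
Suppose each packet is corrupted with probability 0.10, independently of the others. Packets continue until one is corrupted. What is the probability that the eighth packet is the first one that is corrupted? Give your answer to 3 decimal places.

0.048

Geometric (trials to first success), p = 0.10.
P(Y = 8) = (1−p)^7 · p = 0.4783 · 0.10 = 0.04783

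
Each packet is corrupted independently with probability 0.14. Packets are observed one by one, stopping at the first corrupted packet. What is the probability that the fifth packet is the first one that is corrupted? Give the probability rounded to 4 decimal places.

Geometric (trials to first success), p = 0.14.
P(Y = 5) = (1−p)^4 · p = 0.54701 · 0.14 = 0.076581

0.0766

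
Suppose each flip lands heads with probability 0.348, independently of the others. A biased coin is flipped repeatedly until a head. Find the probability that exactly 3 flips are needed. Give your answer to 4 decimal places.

0.1479

Geometric (trials to first success), p = 0.348.
P(Y = 3) = (1−p)^2 · p = 0.4251 · 0.348 = 0.147936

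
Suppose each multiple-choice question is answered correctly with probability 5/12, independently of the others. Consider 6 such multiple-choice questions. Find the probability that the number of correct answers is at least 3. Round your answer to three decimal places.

0.490

X ~ Binomial(6, 0.416667); P(X ≥ 3) = Σ C(6,k) p^k (1−p)^(6−k) over k:
  k=3: C(6,3)·0.416667^3·0.583333^3 = 0.28718
  k=4: C(6,4)·0.416667^4·0.583333^2 = 0.15384
  k=5: C(6,5)·0.416667^5·0.583333^1 = 0.04396
  k=6: C(6,6)·0.416667^6·0.583333^0 = 0.00523
Total = 0.49021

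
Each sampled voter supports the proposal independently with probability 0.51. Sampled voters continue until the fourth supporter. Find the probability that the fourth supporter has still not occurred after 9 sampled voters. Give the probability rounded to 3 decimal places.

0.235

Needing more than 9 sampled voters ⇔ fewer than 4 successes in the first 9. With X ~ Binomial(9, 0.51), P(Y > 9) = P(X ≤ 3).
  k=0: C(9,0)·0.51^0·0.49^9 = 0.00163
  k=1: C(9,1)·0.51^1·0.49^8 = 0.01525
  k=2: C(9,2)·0.51^2·0.49^7 = 0.06351
  k=3: C(9,3)·0.51^3·0.49^6 = 0.15423
P(X ≤ 3) = 0.23462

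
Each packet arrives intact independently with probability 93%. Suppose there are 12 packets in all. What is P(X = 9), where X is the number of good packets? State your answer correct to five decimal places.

0.03927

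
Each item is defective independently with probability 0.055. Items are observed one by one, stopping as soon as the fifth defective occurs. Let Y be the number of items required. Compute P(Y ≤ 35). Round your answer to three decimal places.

0.041

Finishing within 35 items ⇔ at least 5 successes in the first 35. With X ~ Binomial(35, 0.055), P(Y ≤ 35) = 1 − P(X ≤ 4).
  k=0: C(35,0)·0.055^0·0.945^35 = 0.13807
  k=1: C(35,1)·0.055^1·0.945^34 = 0.28126
  k=2: C(35,2)·0.055^2·0.945^33 = 0.27829
  k=3: C(35,3)·0.055^3·0.945^32 = 0.17816
  k=4: C(35,4)·0.055^4·0.945^31 = 0.08295
1 − 0.95874 = 0.04126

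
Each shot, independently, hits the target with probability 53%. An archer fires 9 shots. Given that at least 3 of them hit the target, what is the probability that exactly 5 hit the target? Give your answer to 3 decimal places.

X ~ Binomial(9, 0.53). Want P(X=5 | X≥3) = P(X=5) / P(X≥3).
P(X=5) = C(9,5)·0.53^5·0.47^4 = 0.25712
P(X≥3) = 1 − 0.00112 − 0.01136 − 0.05123 = 0.93629
Ratio = 0.25712 / 0.93629 = 0.27462

0.275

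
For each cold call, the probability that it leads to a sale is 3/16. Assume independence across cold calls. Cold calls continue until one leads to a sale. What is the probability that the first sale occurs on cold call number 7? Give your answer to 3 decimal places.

Geometric (trials to first success), p = 0.1875.
P(Y = 7) = (1−p)^6 · p = 0.2877 · 0.1875 = 0.05394

0.054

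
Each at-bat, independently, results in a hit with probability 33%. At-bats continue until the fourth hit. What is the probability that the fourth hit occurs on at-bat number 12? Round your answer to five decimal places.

0.07946

Y = trial on which the fourth success occurs; negative binomial, r=4, p=0.33.
P(Y=12) = C(11,3) · p^4 · (1−p)^8
= 165 · 0.011859 · 0.040607 = 0.0794581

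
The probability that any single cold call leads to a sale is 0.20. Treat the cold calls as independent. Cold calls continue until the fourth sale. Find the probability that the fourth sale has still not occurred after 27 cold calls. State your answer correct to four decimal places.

0.1823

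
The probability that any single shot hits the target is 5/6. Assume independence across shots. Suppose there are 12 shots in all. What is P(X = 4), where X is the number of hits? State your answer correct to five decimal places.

X ~ Binomial(n=12, p=0.833333).
P(X=4) = C(12,4) · p^4 · (1−p)^8
= 495 · 0.48225 · 5.9537e-07 = 0.0001421

0.00014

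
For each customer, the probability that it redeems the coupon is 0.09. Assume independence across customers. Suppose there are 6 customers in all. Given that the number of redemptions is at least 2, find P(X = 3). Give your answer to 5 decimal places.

X ~ Binomial(6, 0.09). Want P(X=3 | X≥2) = P(X=3) / P(X≥2).
P(X=3) = C(6,3)·0.09^3·0.91^3 = 0.0109871
P(X≥2) = 1 − 0.5678693 − 0.3369774 = 0.0951534
Ratio = 0.0109871 / 0.0951534 = 0.1154669

0.11547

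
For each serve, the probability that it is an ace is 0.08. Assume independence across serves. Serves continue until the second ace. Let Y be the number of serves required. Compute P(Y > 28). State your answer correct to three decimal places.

0.333

Needing more than 28 serves ⇔ fewer than 2 successes in the first 28. With X ~ Binomial(28, 0.08), P(Y > 28) = P(X ≤ 1).
  k=0: C(28,0)·0.08^0·0.92^28 = 0.09684
  k=1: C(28,1)·0.08^1·0.92^27 = 0.23579
P(X ≤ 1) = 0.33263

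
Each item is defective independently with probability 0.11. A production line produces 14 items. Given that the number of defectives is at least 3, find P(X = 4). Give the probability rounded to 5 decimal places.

X ~ Binomial(14, 0.11). Want P(X=4 | X≥3) = P(X=4) / P(X≥3).
P(X=4) = C(14,4)·0.11^4·0.89^10 = 0.0456988
P(X≥3) = 1 − 0.1956411 − 0.3385250 − 0.2719611 = 0.1938727
Ratio = 0.0456988 / 0.1938727 = 0.2357155

0.23572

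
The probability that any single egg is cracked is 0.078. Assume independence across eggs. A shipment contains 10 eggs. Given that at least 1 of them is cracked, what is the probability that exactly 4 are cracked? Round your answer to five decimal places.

0.00859

X ~ Binomial(10, 0.078). Want P(X=4 | X≥1) = P(X=4) / P(X≥1).
P(X=4) = C(10,4)·0.078^4·0.922^6 = 0.0047751
P(X≥1) = 1 − 0.4439246 = 0.5560754
Ratio = 0.0047751 / 0.5560754 = 0.0085872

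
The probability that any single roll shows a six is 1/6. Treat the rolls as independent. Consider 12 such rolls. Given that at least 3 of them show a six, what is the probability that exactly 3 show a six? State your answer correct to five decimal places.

0.61194

X ~ Binomial(12, 0.166667). Want P(X=3 | X≥3) = P(X=3) / P(X≥3).
P(X=3) = C(12,3)·0.166667^3·0.833333^9 = 0.1973957
P(X≥3) = 1 − 0.1121567 − 0.2691760 − 0.2960936 = 0.3225738
Ratio = 0.1973957 / 0.3225738 = 0.6119397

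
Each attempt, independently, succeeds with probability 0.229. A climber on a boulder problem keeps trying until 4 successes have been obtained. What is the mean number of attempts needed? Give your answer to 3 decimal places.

Y = total attempts until the fourth success; negative binomial with r=4, p=0.229.
E[Y] = r / p = 4 / 0.229 = 17.46725

17.467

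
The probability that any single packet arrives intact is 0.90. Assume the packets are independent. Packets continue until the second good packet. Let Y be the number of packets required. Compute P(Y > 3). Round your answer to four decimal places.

0.0280

Needing more than 3 packets ⇔ fewer than 2 successes in the first 3. With X ~ Binomial(3, 0.90), P(Y > 3) = P(X ≤ 1).
  k=0: C(3,0)·0.90^0·0.10^3 = 0.001000
  k=1: C(3,1)·0.90^1·0.10^2 = 0.027000
P(X ≤ 1) = 0.028000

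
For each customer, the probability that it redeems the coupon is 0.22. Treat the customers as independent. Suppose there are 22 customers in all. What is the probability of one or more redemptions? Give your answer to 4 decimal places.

P(at least one) = 1 − P(none) = 1 − (1 − 0.22)^22
= 1 − 0.004227 = 0.995773

0.9958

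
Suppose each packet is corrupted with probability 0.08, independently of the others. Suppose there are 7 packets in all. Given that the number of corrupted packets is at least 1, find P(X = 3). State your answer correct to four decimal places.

0.0290

X ~ Binomial(7, 0.08). Want P(X=3 | X≥1) = P(X=3) / P(X≥1).
P(X=3) = C(7,3)·0.08^3·0.92^4 = 0.012838
P(X≥1) = 1 − 0.557847 = 0.442153
Ratio = 0.012838 / 0.442153 = 0.029035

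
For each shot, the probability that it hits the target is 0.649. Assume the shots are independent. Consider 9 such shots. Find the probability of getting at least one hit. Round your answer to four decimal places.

P(at least one) = 1 − P(none) = 1 − (1 − 0.649)^9
= 1 − 0.000081 = 0.999919

0.9999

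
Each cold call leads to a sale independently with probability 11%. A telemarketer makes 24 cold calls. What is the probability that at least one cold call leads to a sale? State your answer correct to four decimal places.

0.9390

P(at least one) = 1 − P(none) = 1 − (1 − 0.11)^24
= 1 − 0.061004 = 0.938996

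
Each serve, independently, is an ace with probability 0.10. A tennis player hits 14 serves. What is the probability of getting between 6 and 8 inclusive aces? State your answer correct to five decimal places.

0.00147

X ~ Binomial(14, 0.10); P(6 ≤ X ≤ 8) = Σ C(14,k) p^k (1−p)^(14−k) over k:
  k=6: C(14,6)·0.10^6·0.90^8 = 0.0012927
  k=7: C(14,7)·0.10^7·0.90^7 = 0.0001642
  k=8: C(14,8)·0.10^8·0.90^6 = 0.0000160
Total = 0.0014728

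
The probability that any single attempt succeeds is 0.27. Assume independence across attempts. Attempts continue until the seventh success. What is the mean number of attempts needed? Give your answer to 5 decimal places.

25.92593

Y = total attempts until the seventh success; negative binomial with r=7, p=0.27.
E[Y] = r / p = 7 / 0.27 = 25.9259259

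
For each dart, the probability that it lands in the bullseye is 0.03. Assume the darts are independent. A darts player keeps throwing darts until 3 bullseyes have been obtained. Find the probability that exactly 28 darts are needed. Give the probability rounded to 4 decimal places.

0.0044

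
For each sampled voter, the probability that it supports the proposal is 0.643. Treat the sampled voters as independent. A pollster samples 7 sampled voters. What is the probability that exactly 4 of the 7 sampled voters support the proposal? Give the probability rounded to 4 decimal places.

0.2722

X ~ Binomial(n=7, p=0.643).
P(X=4) = C(7,4) · p^4 · (1−p)^3
= 35 · 0.17094 · 0.045499 = 0.272218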